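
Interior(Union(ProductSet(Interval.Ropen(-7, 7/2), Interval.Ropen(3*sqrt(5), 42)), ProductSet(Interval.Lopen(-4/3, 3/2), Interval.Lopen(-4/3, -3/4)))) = Union(ProductSet(Interval.open(-7, 7/2), Interval.open(3*sqrt(5), 42)), ProductSet(Interval.open(-4/3, 3/2), Interval.open(-4/3, -3/4)))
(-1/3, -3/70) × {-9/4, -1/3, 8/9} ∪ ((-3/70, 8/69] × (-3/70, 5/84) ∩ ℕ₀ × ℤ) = ({0} × {0}) ∪ ((-1/3, -3/70) × {-9/4, -1/3, 8/9})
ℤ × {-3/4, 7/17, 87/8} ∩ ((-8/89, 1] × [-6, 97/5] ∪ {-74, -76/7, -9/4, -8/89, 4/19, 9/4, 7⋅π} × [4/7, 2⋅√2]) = {0, 1} × {-3/4, 7/17, 87/8}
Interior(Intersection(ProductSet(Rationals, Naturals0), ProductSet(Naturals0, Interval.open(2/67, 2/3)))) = EmptySet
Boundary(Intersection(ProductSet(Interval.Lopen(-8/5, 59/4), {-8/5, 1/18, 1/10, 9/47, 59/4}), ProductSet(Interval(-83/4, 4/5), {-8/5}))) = ProductSet(Interval(-8/5, 4/5), {-8/5})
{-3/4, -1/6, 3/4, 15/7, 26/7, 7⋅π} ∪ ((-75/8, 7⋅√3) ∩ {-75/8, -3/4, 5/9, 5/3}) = {-3/4, -1/6, 5/9, 3/4, 5/3, 15/7, 26/7, 7⋅π}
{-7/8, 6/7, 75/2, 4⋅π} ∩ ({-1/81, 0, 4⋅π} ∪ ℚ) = {-7/8, 6/7, 75/2, 4⋅π}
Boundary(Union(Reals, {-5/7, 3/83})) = EmptySet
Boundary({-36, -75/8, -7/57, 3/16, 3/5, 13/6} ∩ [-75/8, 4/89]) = {-75/8, -7/57}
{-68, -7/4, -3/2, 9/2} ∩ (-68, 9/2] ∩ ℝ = {-7/4, -3/2, 9/2}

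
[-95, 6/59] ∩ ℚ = ℚ ∩ [-95, 6/59]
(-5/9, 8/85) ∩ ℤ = {0}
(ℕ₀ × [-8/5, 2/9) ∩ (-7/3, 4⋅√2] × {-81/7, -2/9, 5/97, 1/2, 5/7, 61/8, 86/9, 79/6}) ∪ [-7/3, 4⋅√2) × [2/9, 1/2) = ({0, 1, …, 5} × {-2/9, 5/97}) ∪ ([-7/3, 4⋅√2) × [2/9, 1/2))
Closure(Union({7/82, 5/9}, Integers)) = Union({7/82, 5/9}, Integers)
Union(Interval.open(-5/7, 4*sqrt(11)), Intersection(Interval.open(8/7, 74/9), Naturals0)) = Union(Interval.open(-5/7, 4*sqrt(11)), Range(2, 9, 1))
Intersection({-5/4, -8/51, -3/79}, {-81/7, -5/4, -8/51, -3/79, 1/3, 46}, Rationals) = {-5/4, -8/51, -3/79}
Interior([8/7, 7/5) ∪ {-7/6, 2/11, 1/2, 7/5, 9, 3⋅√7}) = (8/7, 7/5)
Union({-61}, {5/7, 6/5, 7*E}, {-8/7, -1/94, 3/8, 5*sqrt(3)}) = {-61, -8/7, -1/94, 3/8, 5/7, 6/5, 5*sqrt(3), 7*E}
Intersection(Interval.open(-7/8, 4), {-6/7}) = {-6/7}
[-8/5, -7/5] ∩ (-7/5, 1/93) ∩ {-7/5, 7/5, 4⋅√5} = ∅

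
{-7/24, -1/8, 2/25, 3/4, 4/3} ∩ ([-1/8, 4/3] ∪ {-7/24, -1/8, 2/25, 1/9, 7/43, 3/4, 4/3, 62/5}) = {-7/24, -1/8, 2/25, 3/4, 4/3}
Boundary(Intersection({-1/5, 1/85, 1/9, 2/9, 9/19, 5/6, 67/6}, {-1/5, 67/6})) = {-1/5, 67/6}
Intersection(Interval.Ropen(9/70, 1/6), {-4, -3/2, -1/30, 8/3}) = EmptySet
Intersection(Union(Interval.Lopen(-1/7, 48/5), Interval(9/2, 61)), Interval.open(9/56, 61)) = Interval.open(9/56, 61)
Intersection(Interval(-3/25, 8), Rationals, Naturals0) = Range(0, 9, 1)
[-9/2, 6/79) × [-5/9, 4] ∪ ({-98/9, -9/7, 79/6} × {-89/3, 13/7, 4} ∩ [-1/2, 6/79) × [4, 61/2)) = [-9/2, 6/79) × [-5/9, 4]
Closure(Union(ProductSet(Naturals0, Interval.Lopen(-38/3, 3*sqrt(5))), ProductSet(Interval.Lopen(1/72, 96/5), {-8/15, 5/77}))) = Union(ProductSet(Interval(1/72, 96/5), {-8/15, 5/77}), ProductSet(Naturals0, Interval(-38/3, 3*sqrt(5))))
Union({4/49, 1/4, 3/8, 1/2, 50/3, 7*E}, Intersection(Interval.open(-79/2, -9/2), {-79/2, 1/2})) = {4/49, 1/4, 3/8, 1/2, 50/3, 7*E}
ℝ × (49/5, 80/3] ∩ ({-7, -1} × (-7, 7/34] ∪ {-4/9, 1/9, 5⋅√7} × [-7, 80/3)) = {-4/9, 1/9, 5⋅√7} × (49/5, 80/3)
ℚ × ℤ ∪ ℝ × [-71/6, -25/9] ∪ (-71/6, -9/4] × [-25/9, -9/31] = (ℚ × ℤ) ∪ (ℝ × [-71/6, -25/9]) ∪ ((-71/6, -9/4] × [-25/9, -9/31])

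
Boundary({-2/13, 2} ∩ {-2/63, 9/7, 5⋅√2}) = ∅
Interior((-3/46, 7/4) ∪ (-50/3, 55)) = (-50/3, 55)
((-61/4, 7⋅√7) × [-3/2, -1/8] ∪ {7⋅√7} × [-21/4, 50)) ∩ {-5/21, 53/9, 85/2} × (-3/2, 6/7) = {-5/21, 53/9} × (-3/2, -1/8]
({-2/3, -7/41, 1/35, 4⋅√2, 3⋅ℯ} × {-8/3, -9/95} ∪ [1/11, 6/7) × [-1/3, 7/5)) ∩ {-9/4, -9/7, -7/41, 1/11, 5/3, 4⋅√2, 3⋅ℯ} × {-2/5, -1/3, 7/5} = {1/11} × {-1/3}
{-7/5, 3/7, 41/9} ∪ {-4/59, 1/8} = {-7/5, -4/59, 1/8, 3/7, 41/9}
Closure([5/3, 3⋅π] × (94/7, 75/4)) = [5/3, 3⋅π] × [94/7, 75/4]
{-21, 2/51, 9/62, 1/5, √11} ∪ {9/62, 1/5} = {-21, 2/51, 9/62, 1/5, √11}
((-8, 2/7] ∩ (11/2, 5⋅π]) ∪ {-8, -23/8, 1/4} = {-8, -23/8, 1/4}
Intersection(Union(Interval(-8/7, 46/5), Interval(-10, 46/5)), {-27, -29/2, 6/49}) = {6/49}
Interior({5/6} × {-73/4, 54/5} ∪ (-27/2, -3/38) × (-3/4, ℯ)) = (-27/2, -3/38) × (-3/4, ℯ)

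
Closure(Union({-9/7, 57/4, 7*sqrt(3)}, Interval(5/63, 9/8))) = Union({-9/7, 57/4, 7*sqrt(3)}, Interval(5/63, 9/8))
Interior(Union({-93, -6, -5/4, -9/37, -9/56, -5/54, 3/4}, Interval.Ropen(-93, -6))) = Interval.open(-93, -6)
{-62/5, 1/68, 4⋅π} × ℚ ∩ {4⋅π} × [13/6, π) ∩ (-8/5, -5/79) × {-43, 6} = ∅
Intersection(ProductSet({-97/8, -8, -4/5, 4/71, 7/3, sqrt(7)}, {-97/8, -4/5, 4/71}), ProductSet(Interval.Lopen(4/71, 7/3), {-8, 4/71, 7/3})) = ProductSet({7/3}, {4/71})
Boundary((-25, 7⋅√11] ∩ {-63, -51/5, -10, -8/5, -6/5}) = {-51/5, -10, -8/5, -6/5}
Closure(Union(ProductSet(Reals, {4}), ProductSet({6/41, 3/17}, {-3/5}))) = Union(ProductSet({6/41, 3/17}, {-3/5}), ProductSet(Reals, {4}))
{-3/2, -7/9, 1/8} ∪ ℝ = ℝ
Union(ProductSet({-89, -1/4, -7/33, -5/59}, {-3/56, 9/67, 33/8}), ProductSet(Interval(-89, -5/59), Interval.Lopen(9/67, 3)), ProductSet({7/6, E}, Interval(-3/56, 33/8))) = Union(ProductSet({7/6, E}, Interval(-3/56, 33/8)), ProductSet({-89, -1/4, -7/33, -5/59}, {-3/56, 9/67, 33/8}), ProductSet(Interval(-89, -5/59), Interval.Lopen(9/67, 3)))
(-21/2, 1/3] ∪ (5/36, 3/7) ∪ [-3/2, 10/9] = (-21/2, 10/9]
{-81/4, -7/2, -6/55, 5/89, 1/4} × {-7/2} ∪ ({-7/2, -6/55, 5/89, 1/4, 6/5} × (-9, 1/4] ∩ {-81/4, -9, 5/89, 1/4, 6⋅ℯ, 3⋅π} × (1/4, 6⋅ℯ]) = {-81/4, -7/2, -6/55, 5/89, 1/4} × {-7/2}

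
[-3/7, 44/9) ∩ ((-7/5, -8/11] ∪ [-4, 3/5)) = [-3/7, 3/5)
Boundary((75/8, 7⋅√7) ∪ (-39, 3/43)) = {-39, 3/43, 75/8, 7⋅√7}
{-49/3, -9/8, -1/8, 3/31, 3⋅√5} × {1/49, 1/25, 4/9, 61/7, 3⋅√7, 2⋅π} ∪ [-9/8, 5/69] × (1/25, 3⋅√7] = ([-9/8, 5/69] × (1/25, 3⋅√7]) ∪ ({-49/3, -9/8, -1/8, 3/31, 3⋅√5} × {1/49, 1/25, 4/9, 61/7, 3⋅√7, 2⋅π})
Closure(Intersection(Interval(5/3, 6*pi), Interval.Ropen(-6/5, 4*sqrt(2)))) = Interval(5/3, 4*sqrt(2))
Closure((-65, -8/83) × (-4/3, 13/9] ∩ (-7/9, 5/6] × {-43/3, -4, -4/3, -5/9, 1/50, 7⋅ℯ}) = [-7/9, -8/83] × {-5/9, 1/50}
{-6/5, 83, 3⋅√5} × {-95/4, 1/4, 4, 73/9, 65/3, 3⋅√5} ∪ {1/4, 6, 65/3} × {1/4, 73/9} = ({1/4, 6, 65/3} × {1/4, 73/9}) ∪ ({-6/5, 83, 3⋅√5} × {-95/4, 1/4, 4, 73/9, 65/3, 3⋅√5})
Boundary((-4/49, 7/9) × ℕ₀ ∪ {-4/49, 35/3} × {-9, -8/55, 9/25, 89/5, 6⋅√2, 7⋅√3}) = ([-4/49, 7/9] × ℕ₀) ∪ ({-4/49, 35/3} × {-9, -8/55, 9/25, 89/5, 6⋅√2, 7⋅√3})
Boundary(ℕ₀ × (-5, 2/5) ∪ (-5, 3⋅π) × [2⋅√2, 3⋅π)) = (ℕ₀ × [-5, 2/5]) ∪ ({-5, 3⋅π} × [2⋅√2, 3⋅π]) ∪ ([-5, 3⋅π] × {2⋅√2, 3⋅π})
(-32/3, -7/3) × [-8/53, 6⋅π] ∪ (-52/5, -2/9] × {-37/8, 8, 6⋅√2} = ((-32/3, -7/3) × [-8/53, 6⋅π]) ∪ ((-52/5, -2/9] × {-37/8, 8, 6⋅√2})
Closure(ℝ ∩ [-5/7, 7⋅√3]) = [-5/7, 7⋅√3]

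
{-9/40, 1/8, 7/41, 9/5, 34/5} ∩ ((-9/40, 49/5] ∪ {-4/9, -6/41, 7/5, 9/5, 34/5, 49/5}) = {1/8, 7/41, 9/5, 34/5}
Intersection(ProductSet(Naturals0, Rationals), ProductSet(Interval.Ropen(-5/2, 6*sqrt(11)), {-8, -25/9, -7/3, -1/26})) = ProductSet(Range(0, 20, 1), {-8, -25/9, -7/3, -1/26})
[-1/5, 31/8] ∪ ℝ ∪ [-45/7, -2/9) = (-∞, ∞)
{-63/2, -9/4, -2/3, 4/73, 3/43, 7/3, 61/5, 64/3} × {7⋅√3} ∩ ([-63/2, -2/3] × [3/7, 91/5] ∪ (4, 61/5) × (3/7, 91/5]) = {-63/2, -9/4, -2/3} × {7⋅√3}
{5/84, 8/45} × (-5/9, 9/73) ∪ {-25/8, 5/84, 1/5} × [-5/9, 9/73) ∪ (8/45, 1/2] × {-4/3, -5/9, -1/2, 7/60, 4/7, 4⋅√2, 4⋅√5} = ({5/84, 8/45} × (-5/9, 9/73)) ∪ ({-25/8, 5/84, 1/5} × [-5/9, 9/73)) ∪ ((8/45, 1/2] × {-4/3, -5/9, -1/2, 7/60, 4/7, 4⋅√2, 4⋅√5})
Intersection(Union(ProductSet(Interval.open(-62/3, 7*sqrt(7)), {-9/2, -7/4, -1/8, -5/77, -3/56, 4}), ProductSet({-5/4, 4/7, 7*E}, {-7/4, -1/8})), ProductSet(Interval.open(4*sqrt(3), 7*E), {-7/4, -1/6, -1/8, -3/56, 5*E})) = ProductSet(Interval.open(4*sqrt(3), 7*sqrt(7)), {-7/4, -1/8, -3/56})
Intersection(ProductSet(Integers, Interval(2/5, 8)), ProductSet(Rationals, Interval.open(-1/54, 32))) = ProductSet(Integers, Interval(2/5, 8))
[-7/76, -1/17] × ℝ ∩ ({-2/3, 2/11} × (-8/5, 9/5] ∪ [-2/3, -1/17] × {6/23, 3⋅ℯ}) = [-7/76, -1/17] × {6/23, 3⋅ℯ}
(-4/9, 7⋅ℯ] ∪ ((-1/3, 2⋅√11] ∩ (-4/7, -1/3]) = (-4/9, 7⋅ℯ]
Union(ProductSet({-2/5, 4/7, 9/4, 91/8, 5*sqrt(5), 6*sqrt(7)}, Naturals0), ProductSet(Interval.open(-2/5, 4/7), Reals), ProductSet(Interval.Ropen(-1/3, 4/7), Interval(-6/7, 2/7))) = Union(ProductSet({-2/5, 4/7, 9/4, 91/8, 5*sqrt(5), 6*sqrt(7)}, Naturals0), ProductSet(Interval.open(-2/5, 4/7), Reals))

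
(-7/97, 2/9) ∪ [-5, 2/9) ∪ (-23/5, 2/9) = [-5, 2/9)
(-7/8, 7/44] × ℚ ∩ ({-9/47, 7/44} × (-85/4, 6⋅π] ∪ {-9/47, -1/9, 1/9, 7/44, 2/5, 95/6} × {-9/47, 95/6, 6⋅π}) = ({-9/47, -1/9, 1/9, 7/44} × {-9/47, 95/6}) ∪ ({-9/47, 7/44} × (ℚ ∩ (-85/4, 6⋅π]))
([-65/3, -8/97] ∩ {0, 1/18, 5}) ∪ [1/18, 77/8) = [1/18, 77/8)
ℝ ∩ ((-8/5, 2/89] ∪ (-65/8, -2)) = (-65/8, -2) ∪ (-8/5, 2/89]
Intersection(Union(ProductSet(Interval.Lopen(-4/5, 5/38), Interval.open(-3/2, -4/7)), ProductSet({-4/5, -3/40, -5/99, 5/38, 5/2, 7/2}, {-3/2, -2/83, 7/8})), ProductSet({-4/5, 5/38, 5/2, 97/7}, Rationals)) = Union(ProductSet({5/38}, Intersection(Interval.open(-3/2, -4/7), Rationals)), ProductSet({-4/5, 5/38, 5/2}, {-3/2, -2/83, 7/8}))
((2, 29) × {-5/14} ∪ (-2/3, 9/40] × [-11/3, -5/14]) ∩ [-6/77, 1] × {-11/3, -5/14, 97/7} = [-6/77, 9/40] × {-11/3, -5/14}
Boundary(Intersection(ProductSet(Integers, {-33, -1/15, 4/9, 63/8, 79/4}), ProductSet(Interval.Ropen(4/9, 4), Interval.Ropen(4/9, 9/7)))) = ProductSet(Range(1, 4, 1), {4/9})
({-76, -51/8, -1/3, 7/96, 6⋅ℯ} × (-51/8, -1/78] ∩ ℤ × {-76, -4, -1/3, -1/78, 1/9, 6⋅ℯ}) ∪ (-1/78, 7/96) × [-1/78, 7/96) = ({-76} × {-4, -1/3, -1/78}) ∪ ((-1/78, 7/96) × [-1/78, 7/96))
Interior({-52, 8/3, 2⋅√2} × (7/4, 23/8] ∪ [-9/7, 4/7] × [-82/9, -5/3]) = (-9/7, 4/7) × (-82/9, -5/3)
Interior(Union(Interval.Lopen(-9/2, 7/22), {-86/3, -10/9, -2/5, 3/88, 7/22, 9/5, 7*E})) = Interval.open(-9/2, 7/22)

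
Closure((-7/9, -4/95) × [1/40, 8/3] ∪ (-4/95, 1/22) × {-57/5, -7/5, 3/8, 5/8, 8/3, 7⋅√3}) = ([-7/9, -4/95] × [1/40, 8/3]) ∪ ([-4/95, 1/22] × {-57/5, -7/5, 3/8, 5/8, 8/3, 7⋅√3})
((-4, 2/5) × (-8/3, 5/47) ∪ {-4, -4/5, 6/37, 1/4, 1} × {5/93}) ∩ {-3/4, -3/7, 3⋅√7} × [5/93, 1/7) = {-3/4, -3/7} × [5/93, 5/47)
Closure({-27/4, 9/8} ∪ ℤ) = ℤ ∪ {-27/4, 9/8}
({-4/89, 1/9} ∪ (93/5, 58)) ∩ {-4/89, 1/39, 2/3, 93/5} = {-4/89}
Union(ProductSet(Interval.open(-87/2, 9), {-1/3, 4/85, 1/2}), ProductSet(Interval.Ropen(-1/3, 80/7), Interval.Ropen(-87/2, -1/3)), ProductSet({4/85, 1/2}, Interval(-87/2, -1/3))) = Union(ProductSet({4/85, 1/2}, Interval(-87/2, -1/3)), ProductSet(Interval.open(-87/2, 9), {-1/3, 4/85, 1/2}), ProductSet(Interval.Ropen(-1/3, 80/7), Interval.Ropen(-87/2, -1/3)))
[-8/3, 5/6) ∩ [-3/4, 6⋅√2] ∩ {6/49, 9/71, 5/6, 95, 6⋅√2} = {6/49, 9/71}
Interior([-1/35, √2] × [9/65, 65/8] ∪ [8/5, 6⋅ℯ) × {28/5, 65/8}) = (-1/35, √2) × (9/65, 65/8)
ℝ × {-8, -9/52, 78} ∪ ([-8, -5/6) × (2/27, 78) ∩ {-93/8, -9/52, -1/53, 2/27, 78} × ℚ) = ℝ × {-8, -9/52, 78}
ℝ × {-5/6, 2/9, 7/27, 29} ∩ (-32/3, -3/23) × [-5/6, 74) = (-32/3, -3/23) × {-5/6, 2/9, 7/27, 29}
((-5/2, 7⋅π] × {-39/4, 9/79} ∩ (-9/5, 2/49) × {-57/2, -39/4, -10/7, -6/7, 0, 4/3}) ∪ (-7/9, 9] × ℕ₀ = ((-7/9, 9] × ℕ₀) ∪ ((-9/5, 2/49) × {-39/4})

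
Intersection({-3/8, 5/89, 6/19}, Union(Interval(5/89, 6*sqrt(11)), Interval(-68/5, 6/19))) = {-3/8, 5/89, 6/19}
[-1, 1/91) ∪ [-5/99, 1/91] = [-1, 1/91]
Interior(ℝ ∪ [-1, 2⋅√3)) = (-∞, ∞)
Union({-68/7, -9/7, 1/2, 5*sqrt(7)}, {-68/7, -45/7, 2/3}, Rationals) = Union({5*sqrt(7)}, Rationals)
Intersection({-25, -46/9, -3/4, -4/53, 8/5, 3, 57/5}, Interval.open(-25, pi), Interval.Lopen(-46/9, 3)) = {-3/4, -4/53, 8/5, 3}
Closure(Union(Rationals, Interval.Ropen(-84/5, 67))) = Union(Interval(-oo, oo), Rationals)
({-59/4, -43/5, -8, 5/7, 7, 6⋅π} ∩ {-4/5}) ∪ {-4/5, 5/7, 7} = {-4/5, 5/7, 7}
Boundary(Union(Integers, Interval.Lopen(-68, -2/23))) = Union(Complement(Integers, Interval.open(-68, -2/23)), {-2/23})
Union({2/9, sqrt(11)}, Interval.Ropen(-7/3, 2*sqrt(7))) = Interval.Ropen(-7/3, 2*sqrt(7))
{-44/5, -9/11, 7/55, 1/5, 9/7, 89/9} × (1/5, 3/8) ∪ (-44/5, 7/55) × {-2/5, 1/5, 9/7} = ((-44/5, 7/55) × {-2/5, 1/5, 9/7}) ∪ ({-44/5, -9/11, 7/55, 1/5, 9/7, 89/9} × (1/5, 3/8))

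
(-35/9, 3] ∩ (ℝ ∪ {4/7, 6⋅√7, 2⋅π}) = (-35/9, 3]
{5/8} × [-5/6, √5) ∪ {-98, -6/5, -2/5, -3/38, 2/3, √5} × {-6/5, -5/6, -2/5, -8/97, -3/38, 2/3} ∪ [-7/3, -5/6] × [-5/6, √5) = (([-7/3, -5/6] ∪ {5/8}) × [-5/6, √5)) ∪ ({-98, -6/5, -2/5, -3/38, 2/3, √5} × {-6/5, -5/6, -2/5, -8/97, -3/38, 2/3})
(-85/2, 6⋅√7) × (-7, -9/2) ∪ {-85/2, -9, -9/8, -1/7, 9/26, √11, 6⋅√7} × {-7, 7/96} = ((-85/2, 6⋅√7) × (-7, -9/2)) ∪ ({-85/2, -9, -9/8, -1/7, 9/26, √11, 6⋅√7} × {-7, 7/96})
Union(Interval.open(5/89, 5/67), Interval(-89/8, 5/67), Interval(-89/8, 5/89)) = Interval(-89/8, 5/67)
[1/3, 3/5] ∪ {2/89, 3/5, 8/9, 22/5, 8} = {2/89, 8/9, 22/5, 8} ∪ [1/3, 3/5]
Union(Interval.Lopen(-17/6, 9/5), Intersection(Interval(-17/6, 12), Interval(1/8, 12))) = Interval.Lopen(-17/6, 12)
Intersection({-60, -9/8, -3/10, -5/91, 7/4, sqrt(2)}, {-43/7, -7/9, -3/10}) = {-3/10}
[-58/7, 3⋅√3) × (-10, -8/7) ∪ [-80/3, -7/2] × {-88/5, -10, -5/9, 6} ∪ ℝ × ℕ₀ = (ℝ × ℕ₀) ∪ ([-80/3, -7/2] × {-88/5, -10, -5/9, 6}) ∪ ([-58/7, 3⋅√3) × (-10, -8/7))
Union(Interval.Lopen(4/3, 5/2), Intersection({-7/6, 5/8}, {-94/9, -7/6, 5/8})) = Union({-7/6, 5/8}, Interval.Lopen(4/3, 5/2))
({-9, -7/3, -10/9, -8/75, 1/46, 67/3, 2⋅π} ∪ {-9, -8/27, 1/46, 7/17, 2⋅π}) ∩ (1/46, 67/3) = {7/17, 2⋅π}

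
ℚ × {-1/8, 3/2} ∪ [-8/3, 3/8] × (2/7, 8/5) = (ℚ × {-1/8, 3/2}) ∪ ([-8/3, 3/8] × (2/7, 8/5))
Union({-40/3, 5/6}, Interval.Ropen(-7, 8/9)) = Union({-40/3}, Interval.Ropen(-7, 8/9))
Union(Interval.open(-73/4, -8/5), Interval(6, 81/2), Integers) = Union(Integers, Interval.open(-73/4, -8/5), Interval(6, 81/2))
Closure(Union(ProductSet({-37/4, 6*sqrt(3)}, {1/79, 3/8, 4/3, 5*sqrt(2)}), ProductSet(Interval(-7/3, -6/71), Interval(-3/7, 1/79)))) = Union(ProductSet({-37/4, 6*sqrt(3)}, {1/79, 3/8, 4/3, 5*sqrt(2)}), ProductSet(Interval(-7/3, -6/71), Interval(-3/7, 1/79)))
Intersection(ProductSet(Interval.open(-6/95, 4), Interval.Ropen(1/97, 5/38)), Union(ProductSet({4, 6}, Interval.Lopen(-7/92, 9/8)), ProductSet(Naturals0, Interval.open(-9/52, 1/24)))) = ProductSet(Range(0, 4, 1), Interval.Ropen(1/97, 1/24))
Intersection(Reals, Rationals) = Rationals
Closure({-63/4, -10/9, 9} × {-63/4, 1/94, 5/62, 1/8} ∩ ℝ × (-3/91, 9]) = {-63/4, -10/9, 9} × {1/94, 5/62, 1/8}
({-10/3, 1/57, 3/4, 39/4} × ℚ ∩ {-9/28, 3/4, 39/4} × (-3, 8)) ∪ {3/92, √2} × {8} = ({3/92, √2} × {8}) ∪ ({3/4, 39/4} × (ℚ ∩ (-3, 8)))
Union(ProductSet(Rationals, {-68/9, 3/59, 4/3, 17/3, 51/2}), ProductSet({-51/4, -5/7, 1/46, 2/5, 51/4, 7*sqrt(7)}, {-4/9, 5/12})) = Union(ProductSet({-51/4, -5/7, 1/46, 2/5, 51/4, 7*sqrt(7)}, {-4/9, 5/12}), ProductSet(Rationals, {-68/9, 3/59, 4/3, 17/3, 51/2}))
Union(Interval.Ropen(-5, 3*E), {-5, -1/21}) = Interval.Ropen(-5, 3*E)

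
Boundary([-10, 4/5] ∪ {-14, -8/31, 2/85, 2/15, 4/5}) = {-14, -10, 4/5}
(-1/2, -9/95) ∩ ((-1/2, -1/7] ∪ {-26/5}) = (-1/2, -1/7]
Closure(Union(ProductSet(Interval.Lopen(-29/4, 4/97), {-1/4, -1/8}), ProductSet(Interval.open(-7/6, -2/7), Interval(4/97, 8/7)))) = Union(ProductSet(Interval(-29/4, 4/97), {-1/4, -1/8}), ProductSet(Interval(-7/6, -2/7), Interval(4/97, 8/7)))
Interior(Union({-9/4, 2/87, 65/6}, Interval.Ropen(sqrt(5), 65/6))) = Interval.open(sqrt(5), 65/6)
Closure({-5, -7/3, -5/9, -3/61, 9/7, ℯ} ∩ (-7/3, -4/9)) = {-5/9}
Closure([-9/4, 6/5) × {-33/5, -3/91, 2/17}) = [-9/4, 6/5] × {-33/5, -3/91, 2/17}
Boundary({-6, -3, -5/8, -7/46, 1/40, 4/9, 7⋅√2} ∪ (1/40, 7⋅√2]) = {-6, -3, -5/8, -7/46, 1/40, 7⋅√2}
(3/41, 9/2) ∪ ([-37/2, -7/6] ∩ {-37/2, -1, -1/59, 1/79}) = {-37/2} ∪ (3/41, 9/2)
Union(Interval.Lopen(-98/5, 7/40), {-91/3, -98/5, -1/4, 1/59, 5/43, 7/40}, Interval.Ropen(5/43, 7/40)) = Union({-91/3}, Interval(-98/5, 7/40))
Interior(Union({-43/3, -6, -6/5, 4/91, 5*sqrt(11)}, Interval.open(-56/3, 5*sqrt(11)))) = Interval.open(-56/3, 5*sqrt(11))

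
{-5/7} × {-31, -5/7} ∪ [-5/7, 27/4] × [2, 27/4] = ({-5/7} × {-31, -5/7}) ∪ ([-5/7, 27/4] × [2, 27/4])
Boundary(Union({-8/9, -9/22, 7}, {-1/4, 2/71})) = {-8/9, -9/22, -1/4, 2/71, 7}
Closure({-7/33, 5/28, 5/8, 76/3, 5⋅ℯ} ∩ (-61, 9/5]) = {-7/33, 5/28, 5/8}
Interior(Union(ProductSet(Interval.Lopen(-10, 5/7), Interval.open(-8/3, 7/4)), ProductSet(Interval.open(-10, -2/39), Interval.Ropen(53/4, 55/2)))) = Union(ProductSet(Interval.open(-10, -2/39), Interval.open(53/4, 55/2)), ProductSet(Interval.open(-10, 5/7), Interval.open(-8/3, 7/4)))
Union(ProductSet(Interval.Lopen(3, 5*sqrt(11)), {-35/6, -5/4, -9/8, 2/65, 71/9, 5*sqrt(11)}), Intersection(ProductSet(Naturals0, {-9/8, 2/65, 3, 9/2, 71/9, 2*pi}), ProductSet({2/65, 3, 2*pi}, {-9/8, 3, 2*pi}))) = Union(ProductSet({3}, {-9/8, 3, 2*pi}), ProductSet(Interval.Lopen(3, 5*sqrt(11)), {-35/6, -5/4, -9/8, 2/65, 71/9, 5*sqrt(11)}))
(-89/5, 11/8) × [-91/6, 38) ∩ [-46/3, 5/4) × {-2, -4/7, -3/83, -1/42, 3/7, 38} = [-46/3, 5/4) × {-2, -4/7, -3/83, -1/42, 3/7}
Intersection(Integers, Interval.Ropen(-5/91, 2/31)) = Range(0, 1, 1)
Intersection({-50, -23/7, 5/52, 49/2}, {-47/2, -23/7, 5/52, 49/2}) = {-23/7, 5/52, 49/2}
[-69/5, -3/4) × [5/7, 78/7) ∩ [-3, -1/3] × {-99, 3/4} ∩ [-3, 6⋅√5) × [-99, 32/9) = [-3, -3/4) × {3/4}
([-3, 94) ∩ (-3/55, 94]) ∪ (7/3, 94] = (-3/55, 94]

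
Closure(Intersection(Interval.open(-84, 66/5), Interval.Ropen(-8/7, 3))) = Interval(-8/7, 3)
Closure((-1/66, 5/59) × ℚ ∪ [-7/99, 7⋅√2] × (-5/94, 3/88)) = ((-1/66, 5/59) × ℚ) ∪ ([-7/99, 7⋅√2] × [-5/94, 3/88]) ∪ ([-1/66, 5/59] × ((-∞, -5/94] ∪ [3/88, ∞)))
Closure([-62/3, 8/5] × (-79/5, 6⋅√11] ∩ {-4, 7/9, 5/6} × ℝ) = {-4, 7/9, 5/6} × [-79/5, 6⋅√11]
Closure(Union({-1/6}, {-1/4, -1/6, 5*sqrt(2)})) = {-1/4, -1/6, 5*sqrt(2)}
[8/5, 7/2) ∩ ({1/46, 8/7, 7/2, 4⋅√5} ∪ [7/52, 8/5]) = {8/5}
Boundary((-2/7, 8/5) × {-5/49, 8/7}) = [-2/7, 8/5] × {-5/49, 8/7}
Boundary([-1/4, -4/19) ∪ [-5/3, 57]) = {-5/3, 57}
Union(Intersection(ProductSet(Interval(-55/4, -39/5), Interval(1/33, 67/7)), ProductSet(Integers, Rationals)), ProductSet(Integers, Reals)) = ProductSet(Integers, Reals)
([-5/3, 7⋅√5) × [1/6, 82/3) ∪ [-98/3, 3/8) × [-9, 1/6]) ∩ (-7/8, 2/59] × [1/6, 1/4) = (-7/8, 2/59] × [1/6, 1/4)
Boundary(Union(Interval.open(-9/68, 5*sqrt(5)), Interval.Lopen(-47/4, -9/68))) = {-47/4, 5*sqrt(5)}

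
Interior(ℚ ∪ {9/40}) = ∅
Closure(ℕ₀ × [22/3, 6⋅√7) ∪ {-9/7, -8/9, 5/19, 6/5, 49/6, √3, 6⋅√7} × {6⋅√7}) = (ℕ₀ × [22/3, 6⋅√7]) ∪ ({-9/7, -8/9, 5/19, 6/5, 49/6, √3, 6⋅√7} × {6⋅√7})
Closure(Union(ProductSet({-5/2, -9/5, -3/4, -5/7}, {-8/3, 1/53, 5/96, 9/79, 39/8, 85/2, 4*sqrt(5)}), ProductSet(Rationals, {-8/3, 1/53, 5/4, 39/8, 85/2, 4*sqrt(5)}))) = Union(ProductSet({-5/2, -9/5, -3/4, -5/7}, {-8/3, 1/53, 5/96, 9/79, 39/8, 85/2, 4*sqrt(5)}), ProductSet(Reals, {-8/3, 1/53, 5/4, 39/8, 85/2, 4*sqrt(5)}))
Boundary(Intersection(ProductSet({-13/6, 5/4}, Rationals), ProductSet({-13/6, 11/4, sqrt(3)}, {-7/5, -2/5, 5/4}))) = ProductSet({-13/6}, {-7/5, -2/5, 5/4})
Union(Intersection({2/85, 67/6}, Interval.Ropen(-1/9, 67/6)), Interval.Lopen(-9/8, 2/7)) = Interval.Lopen(-9/8, 2/7)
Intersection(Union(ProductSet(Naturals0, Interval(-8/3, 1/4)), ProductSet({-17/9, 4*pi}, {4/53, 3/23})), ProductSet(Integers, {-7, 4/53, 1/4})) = ProductSet(Naturals0, {4/53, 1/4})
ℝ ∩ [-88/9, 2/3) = [-88/9, 2/3)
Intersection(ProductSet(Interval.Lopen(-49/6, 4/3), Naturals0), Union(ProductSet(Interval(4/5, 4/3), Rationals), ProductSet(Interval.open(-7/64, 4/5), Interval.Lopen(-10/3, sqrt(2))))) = Union(ProductSet(Interval.open(-7/64, 4/5), Range(0, 2, 1)), ProductSet(Interval(4/5, 4/3), Naturals0))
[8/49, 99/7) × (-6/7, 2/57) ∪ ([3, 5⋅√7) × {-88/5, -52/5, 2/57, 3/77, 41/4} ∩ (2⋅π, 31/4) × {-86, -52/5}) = ((2⋅π, 31/4) × {-52/5}) ∪ ([8/49, 99/7) × (-6/7, 2/57))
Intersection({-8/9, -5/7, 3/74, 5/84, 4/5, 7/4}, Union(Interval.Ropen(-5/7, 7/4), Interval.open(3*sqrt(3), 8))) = {-5/7, 3/74, 5/84, 4/5}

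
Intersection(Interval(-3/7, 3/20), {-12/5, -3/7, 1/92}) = {-3/7, 1/92}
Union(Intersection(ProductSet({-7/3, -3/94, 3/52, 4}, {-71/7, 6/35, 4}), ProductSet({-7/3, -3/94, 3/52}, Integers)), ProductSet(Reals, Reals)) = ProductSet(Reals, Reals)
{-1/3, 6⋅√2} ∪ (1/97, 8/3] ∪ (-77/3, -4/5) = (-77/3, -4/5) ∪ {-1/3, 6⋅√2} ∪ (1/97, 8/3]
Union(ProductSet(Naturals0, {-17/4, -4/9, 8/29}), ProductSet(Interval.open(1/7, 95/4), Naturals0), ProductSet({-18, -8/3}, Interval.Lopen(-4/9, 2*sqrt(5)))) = Union(ProductSet({-18, -8/3}, Interval.Lopen(-4/9, 2*sqrt(5))), ProductSet(Interval.open(1/7, 95/4), Naturals0), ProductSet(Naturals0, {-17/4, -4/9, 8/29}))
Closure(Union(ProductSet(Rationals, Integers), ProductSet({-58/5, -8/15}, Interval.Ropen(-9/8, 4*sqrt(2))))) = Union(ProductSet({-58/5, -8/15}, Interval(-9/8, 4*sqrt(2))), ProductSet(Reals, Integers))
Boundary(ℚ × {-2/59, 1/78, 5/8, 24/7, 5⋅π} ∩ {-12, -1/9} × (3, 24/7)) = ∅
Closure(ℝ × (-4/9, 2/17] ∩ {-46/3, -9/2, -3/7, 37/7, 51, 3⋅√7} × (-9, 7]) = {-46/3, -9/2, -3/7, 37/7, 51, 3⋅√7} × [-4/9, 2/17]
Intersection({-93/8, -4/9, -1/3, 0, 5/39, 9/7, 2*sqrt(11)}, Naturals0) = {0}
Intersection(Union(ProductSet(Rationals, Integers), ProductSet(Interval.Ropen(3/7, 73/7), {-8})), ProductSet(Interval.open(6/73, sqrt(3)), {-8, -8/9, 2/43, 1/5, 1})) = Union(ProductSet(Intersection(Interval.open(6/73, sqrt(3)), Rationals), {-8, 1}), ProductSet(Interval.Ropen(3/7, sqrt(3)), {-8}))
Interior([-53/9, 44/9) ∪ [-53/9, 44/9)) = (-53/9, 44/9)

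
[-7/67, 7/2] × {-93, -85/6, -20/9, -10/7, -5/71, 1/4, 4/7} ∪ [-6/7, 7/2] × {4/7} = ([-6/7, 7/2] × {4/7}) ∪ ([-7/67, 7/2] × {-93, -85/6, -20/9, -10/7, -5/71, 1/4, 4/7})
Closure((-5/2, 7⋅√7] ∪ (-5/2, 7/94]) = [-5/2, 7⋅√7]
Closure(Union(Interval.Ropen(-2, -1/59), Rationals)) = Union(Interval(-oo, oo), Rationals)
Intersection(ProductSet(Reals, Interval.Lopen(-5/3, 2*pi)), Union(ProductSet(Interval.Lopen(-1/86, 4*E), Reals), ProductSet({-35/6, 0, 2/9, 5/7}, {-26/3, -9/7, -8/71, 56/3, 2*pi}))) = Union(ProductSet({-35/6, 0, 2/9, 5/7}, {-9/7, -8/71, 2*pi}), ProductSet(Interval.Lopen(-1/86, 4*E), Interval.Lopen(-5/3, 2*pi)))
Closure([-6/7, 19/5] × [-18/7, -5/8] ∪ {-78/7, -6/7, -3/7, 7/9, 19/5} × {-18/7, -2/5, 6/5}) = ({-78/7, -6/7, -3/7, 7/9, 19/5} × {-18/7, -2/5, 6/5}) ∪ ([-6/7, 19/5] × [-18/7, -5/8])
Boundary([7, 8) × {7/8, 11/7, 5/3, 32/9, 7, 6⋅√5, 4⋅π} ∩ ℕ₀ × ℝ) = {7} × {7/8, 11/7, 5/3, 32/9, 7, 6⋅√5, 4⋅π}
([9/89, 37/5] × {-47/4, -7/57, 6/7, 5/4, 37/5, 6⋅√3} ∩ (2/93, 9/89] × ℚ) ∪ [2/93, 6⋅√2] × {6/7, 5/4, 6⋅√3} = ({9/89} × {-47/4, -7/57, 6/7, 5/4, 37/5}) ∪ ([2/93, 6⋅√2] × {6/7, 5/4, 6⋅√3})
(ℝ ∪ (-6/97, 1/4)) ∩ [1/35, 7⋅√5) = [1/35, 7⋅√5)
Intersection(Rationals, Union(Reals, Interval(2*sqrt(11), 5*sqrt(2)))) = Intersection(Interval(-oo, oo), Rationals)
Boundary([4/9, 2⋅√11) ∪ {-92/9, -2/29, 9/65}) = {-92/9, -2/29, 9/65, 4/9, 2⋅√11}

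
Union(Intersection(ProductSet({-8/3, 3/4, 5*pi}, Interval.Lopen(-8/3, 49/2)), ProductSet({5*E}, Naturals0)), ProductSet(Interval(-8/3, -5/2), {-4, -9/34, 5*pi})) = ProductSet(Interval(-8/3, -5/2), {-4, -9/34, 5*pi})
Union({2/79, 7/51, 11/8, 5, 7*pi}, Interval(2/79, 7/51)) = Union({11/8, 5, 7*pi}, Interval(2/79, 7/51))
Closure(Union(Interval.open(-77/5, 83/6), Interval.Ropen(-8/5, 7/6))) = Interval(-77/5, 83/6)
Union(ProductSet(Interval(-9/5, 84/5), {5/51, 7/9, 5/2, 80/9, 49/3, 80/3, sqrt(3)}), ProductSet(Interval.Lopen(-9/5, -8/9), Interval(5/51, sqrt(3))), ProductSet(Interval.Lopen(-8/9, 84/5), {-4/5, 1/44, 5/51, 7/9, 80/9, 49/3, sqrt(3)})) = Union(ProductSet(Interval.Lopen(-9/5, -8/9), Interval(5/51, sqrt(3))), ProductSet(Interval(-9/5, 84/5), {5/51, 7/9, 5/2, 80/9, 49/3, 80/3, sqrt(3)}), ProductSet(Interval.Lopen(-8/9, 84/5), {-4/5, 1/44, 5/51, 7/9, 80/9, 49/3, sqrt(3)}))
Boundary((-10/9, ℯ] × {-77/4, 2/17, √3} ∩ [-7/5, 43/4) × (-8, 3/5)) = [-10/9, ℯ] × {2/17}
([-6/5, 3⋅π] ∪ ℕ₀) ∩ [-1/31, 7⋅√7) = [-1/31, 3⋅π] ∪ {0, 1, …, 18}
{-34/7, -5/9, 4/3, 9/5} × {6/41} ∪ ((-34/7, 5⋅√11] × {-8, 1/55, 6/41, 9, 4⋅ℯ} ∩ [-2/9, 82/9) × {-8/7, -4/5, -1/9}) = {-34/7, -5/9, 4/3, 9/5} × {6/41}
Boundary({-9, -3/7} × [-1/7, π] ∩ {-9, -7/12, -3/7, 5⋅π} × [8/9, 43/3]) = {-9, -3/7} × [8/9, π]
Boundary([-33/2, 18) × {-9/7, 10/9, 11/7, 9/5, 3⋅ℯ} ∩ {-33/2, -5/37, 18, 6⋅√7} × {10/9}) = {-33/2, -5/37, 6⋅√7} × {10/9}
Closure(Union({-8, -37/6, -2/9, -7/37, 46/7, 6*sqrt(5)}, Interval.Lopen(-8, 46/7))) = Union({6*sqrt(5)}, Interval(-8, 46/7))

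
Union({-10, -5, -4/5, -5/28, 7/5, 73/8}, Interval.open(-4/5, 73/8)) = Union({-10, -5}, Interval(-4/5, 73/8))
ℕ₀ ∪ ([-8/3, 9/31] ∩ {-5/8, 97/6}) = {-5/8} ∪ ℕ₀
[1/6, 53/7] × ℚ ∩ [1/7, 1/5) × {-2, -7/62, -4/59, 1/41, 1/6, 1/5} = [1/6, 1/5) × {-2, -7/62, -4/59, 1/41, 1/6, 1/5}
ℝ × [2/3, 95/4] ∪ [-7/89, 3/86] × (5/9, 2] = (ℝ × [2/3, 95/4]) ∪ ([-7/89, 3/86] × (5/9, 2])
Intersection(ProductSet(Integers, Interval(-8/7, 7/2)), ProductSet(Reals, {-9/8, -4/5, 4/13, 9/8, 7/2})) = ProductSet(Integers, {-9/8, -4/5, 4/13, 9/8, 7/2})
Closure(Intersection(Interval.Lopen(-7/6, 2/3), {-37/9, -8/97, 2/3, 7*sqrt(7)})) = {-8/97, 2/3}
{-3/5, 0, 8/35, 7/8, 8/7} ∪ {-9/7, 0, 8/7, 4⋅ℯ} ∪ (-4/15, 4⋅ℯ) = {-9/7, -3/5} ∪ (-4/15, 4⋅ℯ]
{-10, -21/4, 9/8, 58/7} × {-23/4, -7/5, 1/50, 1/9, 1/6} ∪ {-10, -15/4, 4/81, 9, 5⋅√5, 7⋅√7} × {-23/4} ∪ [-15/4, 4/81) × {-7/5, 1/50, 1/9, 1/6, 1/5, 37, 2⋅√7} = ({-10, -21/4, 9/8, 58/7} × {-23/4, -7/5, 1/50, 1/9, 1/6}) ∪ ({-10, -15/4, 4/81, 9, 5⋅√5, 7⋅√7} × {-23/4}) ∪ ([-15/4, 4/81) × {-7/5, 1/50, 1/9, 1/6, 1/5, 37, 2⋅√7})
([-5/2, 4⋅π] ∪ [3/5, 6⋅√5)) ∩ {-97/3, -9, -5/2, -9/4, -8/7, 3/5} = {-5/2, -9/4, -8/7, 3/5}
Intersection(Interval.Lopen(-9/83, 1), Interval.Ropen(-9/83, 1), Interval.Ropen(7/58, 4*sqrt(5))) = Interval.Ropen(7/58, 1)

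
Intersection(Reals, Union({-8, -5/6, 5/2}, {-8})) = {-8, -5/6, 5/2}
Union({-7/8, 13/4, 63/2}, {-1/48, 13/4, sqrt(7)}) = {-7/8, -1/48, 13/4, 63/2, sqrt(7)}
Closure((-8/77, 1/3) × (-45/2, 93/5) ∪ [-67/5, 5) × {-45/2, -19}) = ({-8/77, 1/3} × [-45/2, 93/5]) ∪ ([-67/5, 5] × {-45/2, -19}) ∪ ([-8/77, 1/3] × {-45/2, 93/5}) ∪ ((-8/77, 1/3) × (-45/2, 93/5))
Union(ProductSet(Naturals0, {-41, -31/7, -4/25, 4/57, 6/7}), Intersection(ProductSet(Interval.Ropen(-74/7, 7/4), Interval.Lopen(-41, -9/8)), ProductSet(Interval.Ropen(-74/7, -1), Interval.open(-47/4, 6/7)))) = Union(ProductSet(Interval.Ropen(-74/7, -1), Interval.Lopen(-47/4, -9/8)), ProductSet(Naturals0, {-41, -31/7, -4/25, 4/57, 6/7}))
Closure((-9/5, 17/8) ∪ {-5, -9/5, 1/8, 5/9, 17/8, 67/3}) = {-5, 67/3} ∪ [-9/5, 17/8]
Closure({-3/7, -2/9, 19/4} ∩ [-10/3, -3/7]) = {-3/7}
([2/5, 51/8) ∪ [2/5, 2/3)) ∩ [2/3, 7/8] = [2/3, 7/8]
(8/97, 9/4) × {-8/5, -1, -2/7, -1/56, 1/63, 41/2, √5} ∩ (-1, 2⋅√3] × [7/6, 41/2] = (8/97, 9/4) × {41/2, √5}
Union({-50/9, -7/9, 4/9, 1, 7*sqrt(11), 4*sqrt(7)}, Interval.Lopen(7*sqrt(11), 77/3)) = Union({-50/9, -7/9, 4/9, 1, 4*sqrt(7)}, Interval(7*sqrt(11), 77/3))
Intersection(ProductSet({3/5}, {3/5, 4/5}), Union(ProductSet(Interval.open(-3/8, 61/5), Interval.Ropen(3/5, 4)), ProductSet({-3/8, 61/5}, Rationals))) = ProductSet({3/5}, {3/5, 4/5})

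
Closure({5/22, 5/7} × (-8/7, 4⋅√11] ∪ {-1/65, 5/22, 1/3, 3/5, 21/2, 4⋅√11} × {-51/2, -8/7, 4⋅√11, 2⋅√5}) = ({5/22, 5/7} × [-8/7, 4⋅√11]) ∪ ({-1/65, 5/22, 1/3, 3/5, 21/2, 4⋅√11} × {-51/2, -8/7, 4⋅√11, 2⋅√5})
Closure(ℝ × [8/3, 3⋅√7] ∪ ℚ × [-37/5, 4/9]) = ℝ × ([-37/5, 4/9] ∪ [8/3, 3⋅√7])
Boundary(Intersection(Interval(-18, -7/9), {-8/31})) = EmptySet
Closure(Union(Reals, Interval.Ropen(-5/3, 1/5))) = Interval(-oo, oo)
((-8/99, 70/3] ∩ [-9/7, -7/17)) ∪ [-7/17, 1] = [-7/17, 1]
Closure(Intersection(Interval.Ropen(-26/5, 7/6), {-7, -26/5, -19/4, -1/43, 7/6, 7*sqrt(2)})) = {-26/5, -19/4, -1/43}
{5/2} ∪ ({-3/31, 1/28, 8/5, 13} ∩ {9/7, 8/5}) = {8/5, 5/2}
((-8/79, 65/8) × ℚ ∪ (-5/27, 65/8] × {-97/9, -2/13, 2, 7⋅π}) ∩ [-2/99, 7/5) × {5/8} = [-2/99, 7/5) × {5/8}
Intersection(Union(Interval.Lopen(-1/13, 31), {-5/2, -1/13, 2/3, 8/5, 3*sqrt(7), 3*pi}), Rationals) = Union({-5/2}, Intersection(Interval(-1/13, 31), Rationals))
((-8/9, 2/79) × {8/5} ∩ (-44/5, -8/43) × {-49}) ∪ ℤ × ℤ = ℤ × ℤ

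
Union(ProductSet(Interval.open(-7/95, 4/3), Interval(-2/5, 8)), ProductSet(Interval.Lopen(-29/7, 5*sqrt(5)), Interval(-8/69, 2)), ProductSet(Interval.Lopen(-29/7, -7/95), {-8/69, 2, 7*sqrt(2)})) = Union(ProductSet(Interval.Lopen(-29/7, -7/95), {-8/69, 2, 7*sqrt(2)}), ProductSet(Interval.Lopen(-29/7, 5*sqrt(5)), Interval(-8/69, 2)), ProductSet(Interval.open(-7/95, 4/3), Interval(-2/5, 8)))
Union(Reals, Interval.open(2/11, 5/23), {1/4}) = Interval(-oo, oo)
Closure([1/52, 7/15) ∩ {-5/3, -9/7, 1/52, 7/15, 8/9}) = {1/52}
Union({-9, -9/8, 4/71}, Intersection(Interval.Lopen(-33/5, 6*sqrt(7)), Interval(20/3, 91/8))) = Union({-9, -9/8, 4/71}, Interval(20/3, 91/8))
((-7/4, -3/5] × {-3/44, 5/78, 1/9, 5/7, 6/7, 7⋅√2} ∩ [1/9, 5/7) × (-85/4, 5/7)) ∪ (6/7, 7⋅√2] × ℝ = (6/7, 7⋅√2] × ℝ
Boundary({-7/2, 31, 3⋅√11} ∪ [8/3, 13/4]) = {-7/2, 8/3, 13/4, 31, 3⋅√11}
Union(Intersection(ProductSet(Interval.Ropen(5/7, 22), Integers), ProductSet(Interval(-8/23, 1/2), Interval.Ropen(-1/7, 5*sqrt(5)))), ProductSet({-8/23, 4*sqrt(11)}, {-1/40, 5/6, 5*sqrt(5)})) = ProductSet({-8/23, 4*sqrt(11)}, {-1/40, 5/6, 5*sqrt(5)})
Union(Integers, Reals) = Reals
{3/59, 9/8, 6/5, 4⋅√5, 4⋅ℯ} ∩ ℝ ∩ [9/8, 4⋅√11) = {9/8, 6/5, 4⋅√5, 4⋅ℯ}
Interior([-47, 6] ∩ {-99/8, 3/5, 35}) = ∅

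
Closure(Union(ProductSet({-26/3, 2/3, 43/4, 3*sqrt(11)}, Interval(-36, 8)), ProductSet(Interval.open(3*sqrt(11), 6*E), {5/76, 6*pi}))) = Union(ProductSet({-26/3, 2/3, 43/4, 3*sqrt(11)}, Interval(-36, 8)), ProductSet(Interval(3*sqrt(11), 6*E), {5/76, 6*pi}))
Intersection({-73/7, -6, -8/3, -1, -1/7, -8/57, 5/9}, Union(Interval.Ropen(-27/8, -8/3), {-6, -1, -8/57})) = {-6, -1, -8/57}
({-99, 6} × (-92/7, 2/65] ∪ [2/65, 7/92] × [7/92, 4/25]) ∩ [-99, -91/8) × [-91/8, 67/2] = {-99} × [-91/8, 2/65]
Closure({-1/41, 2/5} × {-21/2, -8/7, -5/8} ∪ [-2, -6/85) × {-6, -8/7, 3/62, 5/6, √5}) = ({-1/41, 2/5} × {-21/2, -8/7, -5/8}) ∪ ([-2, -6/85] × {-6, -8/7, 3/62, 5/6, √5})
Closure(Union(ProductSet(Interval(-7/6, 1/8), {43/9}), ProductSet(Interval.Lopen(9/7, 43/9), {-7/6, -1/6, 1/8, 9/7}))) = Union(ProductSet(Interval(-7/6, 1/8), {43/9}), ProductSet(Interval(9/7, 43/9), {-7/6, -1/6, 1/8, 9/7}))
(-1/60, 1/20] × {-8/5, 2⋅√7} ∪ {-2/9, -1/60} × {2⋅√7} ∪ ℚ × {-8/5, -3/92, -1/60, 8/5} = (ℚ × {-8/5, -3/92, -1/60, 8/5}) ∪ ({-2/9, -1/60} × {2⋅√7}) ∪ ((-1/60, 1/20] × {-8/5, 2⋅√7})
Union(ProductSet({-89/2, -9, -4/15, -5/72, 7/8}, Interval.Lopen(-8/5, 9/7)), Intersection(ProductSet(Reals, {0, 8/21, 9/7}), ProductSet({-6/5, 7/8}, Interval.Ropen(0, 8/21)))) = Union(ProductSet({-6/5, 7/8}, {0}), ProductSet({-89/2, -9, -4/15, -5/72, 7/8}, Interval.Lopen(-8/5, 9/7)))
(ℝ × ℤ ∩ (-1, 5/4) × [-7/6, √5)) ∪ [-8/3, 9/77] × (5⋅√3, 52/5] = ((-1, 5/4) × {-1, 0, 1, 2}) ∪ ([-8/3, 9/77] × (5⋅√3, 52/5])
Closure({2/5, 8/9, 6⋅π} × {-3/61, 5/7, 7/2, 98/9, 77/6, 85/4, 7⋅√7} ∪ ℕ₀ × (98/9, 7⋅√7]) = (ℕ₀ × [98/9, 7⋅√7]) ∪ ({2/5, 8/9, 6⋅π} × {-3/61, 5/7, 7/2, 98/9, 77/6, 85/4, 7⋅√7})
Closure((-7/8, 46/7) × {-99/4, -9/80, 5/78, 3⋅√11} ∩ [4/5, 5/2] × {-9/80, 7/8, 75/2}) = [4/5, 5/2] × {-9/80}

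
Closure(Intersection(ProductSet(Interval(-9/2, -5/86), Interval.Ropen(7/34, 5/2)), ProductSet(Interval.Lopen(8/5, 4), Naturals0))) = EmptySet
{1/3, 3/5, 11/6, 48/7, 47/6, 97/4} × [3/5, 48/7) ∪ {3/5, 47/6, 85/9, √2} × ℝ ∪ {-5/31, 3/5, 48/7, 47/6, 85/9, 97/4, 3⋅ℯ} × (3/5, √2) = ({3/5, 47/6, 85/9, √2} × ℝ) ∪ ({1/3, 3/5, 11/6, 48/7, 47/6, 97/4} × [3/5, 48/7)) ∪ ({-5/31, 3/5, 48/7, 47/6, 85/9, 97/4, 3⋅ℯ} × (3/5, √2))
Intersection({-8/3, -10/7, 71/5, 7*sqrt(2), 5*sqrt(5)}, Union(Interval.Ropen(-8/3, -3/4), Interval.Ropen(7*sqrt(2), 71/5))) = {-8/3, -10/7, 7*sqrt(2), 5*sqrt(5)}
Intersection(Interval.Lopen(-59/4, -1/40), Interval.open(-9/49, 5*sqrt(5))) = Interval.Lopen(-9/49, -1/40)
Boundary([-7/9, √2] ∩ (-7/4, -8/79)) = {-7/9, -8/79}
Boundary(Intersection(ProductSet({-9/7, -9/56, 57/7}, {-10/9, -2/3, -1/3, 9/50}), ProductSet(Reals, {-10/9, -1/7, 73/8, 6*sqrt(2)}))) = ProductSet({-9/7, -9/56, 57/7}, {-10/9})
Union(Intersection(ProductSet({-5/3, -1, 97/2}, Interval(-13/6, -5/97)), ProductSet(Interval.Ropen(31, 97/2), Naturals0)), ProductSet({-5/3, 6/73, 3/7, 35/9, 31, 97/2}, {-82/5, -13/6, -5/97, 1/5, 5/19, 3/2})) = ProductSet({-5/3, 6/73, 3/7, 35/9, 31, 97/2}, {-82/5, -13/6, -5/97, 1/5, 5/19, 3/2})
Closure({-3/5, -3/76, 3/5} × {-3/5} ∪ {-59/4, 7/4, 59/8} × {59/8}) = ({-59/4, 7/4, 59/8} × {59/8}) ∪ ({-3/5, -3/76, 3/5} × {-3/5})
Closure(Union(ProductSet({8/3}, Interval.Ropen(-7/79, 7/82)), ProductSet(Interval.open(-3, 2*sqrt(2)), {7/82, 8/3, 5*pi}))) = Union(ProductSet({8/3}, Interval(-7/79, 7/82)), ProductSet(Interval(-3, 2*sqrt(2)), {7/82, 8/3, 5*pi}))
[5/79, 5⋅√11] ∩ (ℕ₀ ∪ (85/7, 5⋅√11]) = {1, 2, …, 16} ∪ (85/7, 5⋅√11]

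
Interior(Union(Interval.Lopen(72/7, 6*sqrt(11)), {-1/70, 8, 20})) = Interval.open(72/7, 6*sqrt(11))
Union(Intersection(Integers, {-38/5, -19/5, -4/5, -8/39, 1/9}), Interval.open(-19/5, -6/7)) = Interval.open(-19/5, -6/7)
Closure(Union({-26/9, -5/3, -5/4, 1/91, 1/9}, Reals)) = Reals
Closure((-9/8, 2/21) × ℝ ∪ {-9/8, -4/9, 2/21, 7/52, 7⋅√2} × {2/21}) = ([-9/8, 2/21] × ℝ) ∪ ({-9/8, -4/9, 2/21, 7/52, 7⋅√2} × {2/21})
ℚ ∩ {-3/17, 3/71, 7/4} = {-3/17, 3/71, 7/4}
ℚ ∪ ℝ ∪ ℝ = ℝ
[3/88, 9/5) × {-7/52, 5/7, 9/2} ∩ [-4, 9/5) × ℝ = [3/88, 9/5) × {-7/52, 5/7, 9/2}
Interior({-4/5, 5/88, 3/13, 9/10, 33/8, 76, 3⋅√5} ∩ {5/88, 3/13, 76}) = ∅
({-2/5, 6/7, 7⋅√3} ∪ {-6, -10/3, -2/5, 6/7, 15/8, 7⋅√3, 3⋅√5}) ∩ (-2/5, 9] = {6/7, 15/8, 3⋅√5}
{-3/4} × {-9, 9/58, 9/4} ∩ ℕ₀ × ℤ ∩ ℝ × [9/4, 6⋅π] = ∅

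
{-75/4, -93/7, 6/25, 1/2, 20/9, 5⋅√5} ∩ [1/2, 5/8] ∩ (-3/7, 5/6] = {1/2}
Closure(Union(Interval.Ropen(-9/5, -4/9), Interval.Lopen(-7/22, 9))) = Union(Interval(-9/5, -4/9), Interval(-7/22, 9))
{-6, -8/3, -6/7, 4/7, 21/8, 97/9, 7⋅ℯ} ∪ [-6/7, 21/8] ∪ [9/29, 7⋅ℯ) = {-6, -8/3} ∪ [-6/7, 7⋅ℯ]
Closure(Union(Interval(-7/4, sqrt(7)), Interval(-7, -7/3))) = Union(Interval(-7, -7/3), Interval(-7/4, sqrt(7)))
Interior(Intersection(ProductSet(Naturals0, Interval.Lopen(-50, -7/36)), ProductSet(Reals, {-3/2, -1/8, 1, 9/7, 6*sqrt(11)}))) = EmptySet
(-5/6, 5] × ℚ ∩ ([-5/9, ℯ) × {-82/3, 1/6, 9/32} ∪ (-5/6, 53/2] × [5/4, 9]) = ([-5/9, ℯ) × {-82/3, 1/6, 9/32}) ∪ ((-5/6, 5] × (ℚ ∩ [5/4, 9]))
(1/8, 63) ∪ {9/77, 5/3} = {9/77} ∪ (1/8, 63)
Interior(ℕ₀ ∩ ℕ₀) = ∅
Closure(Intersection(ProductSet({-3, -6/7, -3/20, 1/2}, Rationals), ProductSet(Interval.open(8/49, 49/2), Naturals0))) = ProductSet({1/2}, Naturals0)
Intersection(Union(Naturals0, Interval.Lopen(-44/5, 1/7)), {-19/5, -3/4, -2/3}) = {-19/5, -3/4, -2/3}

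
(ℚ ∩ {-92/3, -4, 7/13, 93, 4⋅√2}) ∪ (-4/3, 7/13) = {-92/3, -4, 93} ∪ (-4/3, 7/13]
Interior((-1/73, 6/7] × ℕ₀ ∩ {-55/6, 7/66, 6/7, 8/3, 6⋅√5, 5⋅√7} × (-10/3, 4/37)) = ∅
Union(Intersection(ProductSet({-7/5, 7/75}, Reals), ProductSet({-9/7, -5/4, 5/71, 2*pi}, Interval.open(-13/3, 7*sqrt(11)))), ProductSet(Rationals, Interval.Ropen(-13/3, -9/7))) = ProductSet(Rationals, Interval.Ropen(-13/3, -9/7))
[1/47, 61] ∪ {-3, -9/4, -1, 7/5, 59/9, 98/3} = {-3, -9/4, -1} ∪ [1/47, 61]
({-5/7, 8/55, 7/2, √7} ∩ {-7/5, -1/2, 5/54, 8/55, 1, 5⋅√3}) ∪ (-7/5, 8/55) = (-7/5, 8/55]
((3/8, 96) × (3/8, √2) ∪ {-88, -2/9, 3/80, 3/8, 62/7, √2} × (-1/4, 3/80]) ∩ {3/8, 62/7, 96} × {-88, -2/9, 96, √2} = {3/8, 62/7} × {-2/9}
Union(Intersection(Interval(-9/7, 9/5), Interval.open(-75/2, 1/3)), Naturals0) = Union(Interval.Ropen(-9/7, 1/3), Naturals0)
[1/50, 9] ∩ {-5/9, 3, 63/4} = {3}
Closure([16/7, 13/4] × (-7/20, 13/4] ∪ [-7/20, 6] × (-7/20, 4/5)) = ({-7/20, 6} × [-7/20, 4/5]) ∪ ([-7/20, 6] × [-7/20, 4/5)) ∪ ([16/7, 13/4] × [-7/20, 13/4]) ∪ (([-7/20, 16/7] ∪ [13/4, 6]) × {-7/20, 4/5})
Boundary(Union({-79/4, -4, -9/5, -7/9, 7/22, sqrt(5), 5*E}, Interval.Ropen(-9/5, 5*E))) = {-79/4, -4, -9/5, 5*E}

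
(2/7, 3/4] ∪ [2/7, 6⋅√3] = [2/7, 6⋅√3]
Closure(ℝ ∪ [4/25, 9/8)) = (-∞, ∞)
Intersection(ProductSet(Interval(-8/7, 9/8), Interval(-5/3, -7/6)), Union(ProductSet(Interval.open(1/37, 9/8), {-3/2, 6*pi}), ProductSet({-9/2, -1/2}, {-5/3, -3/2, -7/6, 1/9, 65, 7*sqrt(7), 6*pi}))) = Union(ProductSet({-1/2}, {-5/3, -3/2, -7/6}), ProductSet(Interval.open(1/37, 9/8), {-3/2}))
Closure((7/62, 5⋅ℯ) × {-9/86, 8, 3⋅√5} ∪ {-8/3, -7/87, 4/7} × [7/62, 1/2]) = ({-8/3, -7/87, 4/7} × [7/62, 1/2]) ∪ ([7/62, 5⋅ℯ] × {-9/86, 8, 3⋅√5})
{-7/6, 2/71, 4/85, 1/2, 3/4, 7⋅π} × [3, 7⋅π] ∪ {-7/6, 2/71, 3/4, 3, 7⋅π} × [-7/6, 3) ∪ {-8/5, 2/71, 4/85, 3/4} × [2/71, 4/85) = ({-8/5, 2/71, 4/85, 3/4} × [2/71, 4/85)) ∪ ({-7/6, 2/71, 3/4, 3, 7⋅π} × [-7/6, 3)) ∪ ({-7/6, 2/71, 4/85, 1/2, 3/4, 7⋅π} × [3, 7⋅π])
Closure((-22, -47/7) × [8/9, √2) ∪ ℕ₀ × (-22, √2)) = ({-22, -47/7} × [8/9, √2]) ∪ ([-22, -47/7] × {8/9, √2}) ∪ ((-22, -47/7) × [8/9, √2)) ∪ ((ℕ₀ ∪ (ℕ₀ \ (-22, -47/7))) × [-22, √2])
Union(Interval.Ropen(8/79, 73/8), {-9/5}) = Union({-9/5}, Interval.Ropen(8/79, 73/8))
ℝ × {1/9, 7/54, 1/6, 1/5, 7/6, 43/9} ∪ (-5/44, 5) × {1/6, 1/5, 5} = (ℝ × {1/9, 7/54, 1/6, 1/5, 7/6, 43/9}) ∪ ((-5/44, 5) × {1/6, 1/5, 5})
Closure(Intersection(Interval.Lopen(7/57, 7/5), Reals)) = Interval(7/57, 7/5)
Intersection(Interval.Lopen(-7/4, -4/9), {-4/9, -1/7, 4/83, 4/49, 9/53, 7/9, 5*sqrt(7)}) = {-4/9}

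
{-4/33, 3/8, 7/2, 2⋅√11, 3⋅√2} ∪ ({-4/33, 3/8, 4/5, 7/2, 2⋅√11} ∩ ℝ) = {-4/33, 3/8, 4/5, 7/2, 2⋅√11, 3⋅√2}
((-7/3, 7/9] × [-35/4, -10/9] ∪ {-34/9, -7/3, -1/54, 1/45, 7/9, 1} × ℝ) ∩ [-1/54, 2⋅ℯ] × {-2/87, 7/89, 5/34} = {-1/54, 1/45, 7/9, 1} × {-2/87, 7/89, 5/34}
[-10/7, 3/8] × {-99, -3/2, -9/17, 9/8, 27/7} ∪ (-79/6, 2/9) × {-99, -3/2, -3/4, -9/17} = ((-79/6, 2/9) × {-99, -3/2, -3/4, -9/17}) ∪ ([-10/7, 3/8] × {-99, -3/2, -9/17, 9/8, 27/7})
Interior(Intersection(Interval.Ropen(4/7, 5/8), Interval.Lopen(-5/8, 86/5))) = Interval.open(4/7, 5/8)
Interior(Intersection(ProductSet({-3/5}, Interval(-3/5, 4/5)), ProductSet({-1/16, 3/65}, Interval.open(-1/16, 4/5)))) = EmptySet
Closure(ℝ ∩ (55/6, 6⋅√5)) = [55/6, 6⋅√5]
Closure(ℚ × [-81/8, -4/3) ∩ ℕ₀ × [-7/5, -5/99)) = ℕ₀ × [-7/5, -4/3]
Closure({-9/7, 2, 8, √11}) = {-9/7, 2, 8, √11}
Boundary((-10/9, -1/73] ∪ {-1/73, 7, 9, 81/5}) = {-10/9, -1/73, 7, 9, 81/5}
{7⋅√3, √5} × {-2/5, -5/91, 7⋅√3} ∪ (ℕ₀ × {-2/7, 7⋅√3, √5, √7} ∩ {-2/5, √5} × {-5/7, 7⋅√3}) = {7⋅√3, √5} × {-2/5, -5/91, 7⋅√3}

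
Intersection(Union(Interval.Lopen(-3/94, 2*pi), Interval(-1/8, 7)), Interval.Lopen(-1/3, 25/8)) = Interval(-1/8, 25/8)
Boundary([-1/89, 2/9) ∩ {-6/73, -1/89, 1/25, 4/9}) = {-1/89, 1/25}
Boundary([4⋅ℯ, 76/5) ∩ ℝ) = {76/5, 4⋅ℯ}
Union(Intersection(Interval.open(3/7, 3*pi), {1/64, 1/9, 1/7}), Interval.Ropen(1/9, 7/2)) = Interval.Ropen(1/9, 7/2)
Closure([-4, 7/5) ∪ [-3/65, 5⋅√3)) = [-4, 5⋅√3]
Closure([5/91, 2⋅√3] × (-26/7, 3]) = [5/91, 2⋅√3] × [-26/7, 3]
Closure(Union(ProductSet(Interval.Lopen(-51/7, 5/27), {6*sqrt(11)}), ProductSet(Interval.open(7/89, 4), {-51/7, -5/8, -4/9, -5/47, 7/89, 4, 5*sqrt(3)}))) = Union(ProductSet(Interval(-51/7, 5/27), {6*sqrt(11)}), ProductSet(Interval(7/89, 4), {-51/7, -5/8, -4/9, -5/47, 7/89, 4, 5*sqrt(3)}))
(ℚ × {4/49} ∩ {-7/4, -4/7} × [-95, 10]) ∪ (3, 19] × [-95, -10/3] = ({-7/4, -4/7} × {4/49}) ∪ ((3, 19] × [-95, -10/3])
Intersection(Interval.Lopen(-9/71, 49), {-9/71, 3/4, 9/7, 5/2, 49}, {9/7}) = {9/7}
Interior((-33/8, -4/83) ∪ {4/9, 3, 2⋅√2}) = (-33/8, -4/83)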